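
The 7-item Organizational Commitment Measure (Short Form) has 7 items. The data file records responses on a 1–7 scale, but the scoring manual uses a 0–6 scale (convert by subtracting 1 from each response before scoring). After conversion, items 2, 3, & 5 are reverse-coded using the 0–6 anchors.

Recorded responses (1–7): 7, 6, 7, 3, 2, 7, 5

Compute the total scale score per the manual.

Convert to 0–6: 6, 5, 6, 2, 1, 6, 4
Reverse-coded (reversed = (0+6) − raw = 6 − raw):
  item 2: 6 − 5 = 1
  item 3: 6 − 6 = 0
  item 5: 6 − 1 = 5
Scored: 6, 1, 0, 2, 5, 6, 4
Total = 24

24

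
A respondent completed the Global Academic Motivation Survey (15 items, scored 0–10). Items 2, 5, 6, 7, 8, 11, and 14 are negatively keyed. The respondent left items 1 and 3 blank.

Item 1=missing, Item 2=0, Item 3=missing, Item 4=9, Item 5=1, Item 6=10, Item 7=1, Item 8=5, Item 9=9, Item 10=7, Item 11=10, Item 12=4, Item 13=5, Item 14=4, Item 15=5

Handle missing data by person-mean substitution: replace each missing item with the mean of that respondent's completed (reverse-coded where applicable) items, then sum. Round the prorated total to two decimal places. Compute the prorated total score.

Reverse-coded (on a 0–10 scale, reversed = 10 − raw):
  item 2: 10 − 0 = 10
  item 5: 10 − 1 = 9
  item 6: 10 − 10 = 0
  item 7: 10 − 1 = 9
  item 8: 10 − 5 = 5
  item 11: 10 − 10 = 0
  item 14: 10 − 4 = 6
Completed scored items (13 of 15): 10, 9, 9, 0, 9, 5, 9, 7, 0, 4, 5, 6, 5; sum = 78.
Person mean = 78 / 13 ≈ 6.0000
Prorated total = (78 / 13) × 15 = 90.00 (to 2 dp)

90.00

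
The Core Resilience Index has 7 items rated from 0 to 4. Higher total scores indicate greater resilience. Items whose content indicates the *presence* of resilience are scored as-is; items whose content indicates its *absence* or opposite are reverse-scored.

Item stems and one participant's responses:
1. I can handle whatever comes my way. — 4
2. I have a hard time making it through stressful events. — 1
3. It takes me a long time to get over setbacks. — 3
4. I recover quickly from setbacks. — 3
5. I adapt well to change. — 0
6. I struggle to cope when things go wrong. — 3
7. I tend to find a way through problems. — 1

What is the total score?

13

Items 2, 3, 6 describe the absence/opposite of resilience → reverse-score.
reversed = (0+4) − raw = 4 − raw.
  item 1: 4
  item 2: 4 − 1 = 3
  item 3: 4 − 3 = 1
  item 4: 3
  item 5: 0
  item 6: 4 − 3 = 1
  item 7: 1
Total = 4 + 3 + 1 + 3 + 0 + 1 + 1 = 13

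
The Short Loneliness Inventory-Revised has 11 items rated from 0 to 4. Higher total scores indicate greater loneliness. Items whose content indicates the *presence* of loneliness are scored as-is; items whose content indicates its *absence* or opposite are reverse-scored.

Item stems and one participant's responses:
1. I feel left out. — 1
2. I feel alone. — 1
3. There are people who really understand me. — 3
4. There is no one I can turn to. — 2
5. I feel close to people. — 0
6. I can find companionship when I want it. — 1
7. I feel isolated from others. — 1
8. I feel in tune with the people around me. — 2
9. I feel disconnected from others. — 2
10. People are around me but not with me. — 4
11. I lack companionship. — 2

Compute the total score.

23

Items 3, 5, 6, 8 describe the absence/opposite of loneliness → reverse-score.
reversed = (0+4) − raw = 4 − raw.
  item 1: 1
  item 2: 1
  item 3: 4 − 3 = 1
  item 4: 2
  item 5: 4 − 0 = 4
  item 6: 4 − 1 = 3
  item 7: 1
  item 8: 4 − 2 = 2
  item 9: 2
  item 10: 4
  item 11: 2
Total = 1 + 1 + 1 + 2 + 4 + 3 + 1 + 2 + 2 + 4 + 2 = 23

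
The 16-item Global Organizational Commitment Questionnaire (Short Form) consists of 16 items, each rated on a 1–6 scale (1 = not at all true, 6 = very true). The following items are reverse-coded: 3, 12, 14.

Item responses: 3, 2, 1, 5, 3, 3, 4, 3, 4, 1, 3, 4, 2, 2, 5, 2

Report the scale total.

54

Reversing items 3, 12, and 14 with 7 − raw:
Total = 3 + 2 + (7−1) + 5 + 3 + 3 + 4 + 3 + 4 + 1 + 3 + (7−4) + 2 + (7−2) + 5 + 2
      = 3 + 2 + 6 + 5 + 3 + 3 + 4 + 3 + 4 + 1 + 3 + 3 + 2 + 5 + 5 + 2 = 54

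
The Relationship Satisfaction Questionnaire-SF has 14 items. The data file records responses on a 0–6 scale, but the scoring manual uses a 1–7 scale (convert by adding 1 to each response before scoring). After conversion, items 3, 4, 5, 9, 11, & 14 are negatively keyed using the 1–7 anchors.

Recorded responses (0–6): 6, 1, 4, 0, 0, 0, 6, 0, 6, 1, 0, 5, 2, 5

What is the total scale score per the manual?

Convert to 1–7: 7, 2, 5, 1, 1, 1, 7, 1, 7, 2, 1, 6, 3, 6
Reverse-coded (reverse-coded value = 8 − response):
  item 3: 8 − 5 = 3
  item 4: 8 − 1 = 7
  item 5: 8 − 1 = 7
  item 9: 8 − 7 = 1
  item 11: 8 − 1 = 7
  item 14: 8 − 6 = 2
Scored: 7, 2, 3, 7, 7, 1, 7, 1, 1, 2, 7, 6, 3, 2
Total = 56

56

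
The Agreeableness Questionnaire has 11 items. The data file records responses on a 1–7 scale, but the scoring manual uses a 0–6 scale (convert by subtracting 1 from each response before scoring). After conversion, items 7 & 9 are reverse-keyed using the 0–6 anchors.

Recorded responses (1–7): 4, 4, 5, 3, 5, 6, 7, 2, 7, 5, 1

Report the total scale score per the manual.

26

Convert to 0–6: 3, 3, 4, 2, 4, 5, 6, 1, 6, 4, 0
Reverse-coded (on a 0–6 scale, reversed = 6 − raw):
  item 7: 6 − 6 = 0
  item 9: 6 − 6 = 0
Scored: 3, 3, 4, 2, 4, 5, 0, 1, 0, 4, 0
Total = 26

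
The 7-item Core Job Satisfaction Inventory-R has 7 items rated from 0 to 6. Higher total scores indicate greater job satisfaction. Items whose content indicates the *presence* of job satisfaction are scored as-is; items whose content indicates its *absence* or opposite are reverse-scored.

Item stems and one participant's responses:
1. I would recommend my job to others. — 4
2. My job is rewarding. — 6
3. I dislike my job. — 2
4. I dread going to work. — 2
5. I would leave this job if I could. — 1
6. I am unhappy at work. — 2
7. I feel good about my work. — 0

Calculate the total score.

Items 3, 4, 5, 6 describe the absence/opposite of job satisfaction → reverse-score.
reverse-coded value = 6 − response.
  item 1: 4
  item 2: 6
  item 3: 6 − 2 = 4
  item 4: 6 − 2 = 4
  item 5: 6 − 1 = 5
  item 6: 6 − 2 = 4
  item 7: 0
Total = 4 + 6 + 4 + 4 + 5 + 4 + 0 = 27

27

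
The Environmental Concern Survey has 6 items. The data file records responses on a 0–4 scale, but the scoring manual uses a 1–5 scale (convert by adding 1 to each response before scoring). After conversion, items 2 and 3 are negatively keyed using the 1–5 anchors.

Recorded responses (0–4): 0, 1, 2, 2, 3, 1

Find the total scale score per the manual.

Convert to 1–5: 1, 2, 3, 3, 4, 2
Reverse-coded (reversed = (1+5) − raw = 6 − raw):
  item 2: 6 − 2 = 4
  item 3: 6 − 3 = 3
Scored: 1, 4, 3, 3, 4, 2
Total = 17

17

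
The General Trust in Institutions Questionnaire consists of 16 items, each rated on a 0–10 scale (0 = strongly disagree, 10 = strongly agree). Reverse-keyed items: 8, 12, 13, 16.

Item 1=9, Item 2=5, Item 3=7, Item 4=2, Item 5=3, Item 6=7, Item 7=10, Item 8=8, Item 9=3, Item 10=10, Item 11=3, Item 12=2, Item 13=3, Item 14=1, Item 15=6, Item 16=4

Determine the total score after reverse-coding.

Apply reverse scoring (reverse-coded value = 10 − response):
  item 8: 10 − 8 = 2
  item 12: 10 − 2 = 8
  item 13: 10 − 3 = 7
  item 16: 10 − 4 = 6
Scored responses: 9, 5, 7, 2, 3, 7, 10, 2, 3, 10, 3, 8, 7, 1, 6, 6
Total = 9 + 5 + 7 + 2 + 3 + 7 + 10 + 2 + 3 + 10 + 3 + 8 + 7 + 1 + 6 + 6 = 89

89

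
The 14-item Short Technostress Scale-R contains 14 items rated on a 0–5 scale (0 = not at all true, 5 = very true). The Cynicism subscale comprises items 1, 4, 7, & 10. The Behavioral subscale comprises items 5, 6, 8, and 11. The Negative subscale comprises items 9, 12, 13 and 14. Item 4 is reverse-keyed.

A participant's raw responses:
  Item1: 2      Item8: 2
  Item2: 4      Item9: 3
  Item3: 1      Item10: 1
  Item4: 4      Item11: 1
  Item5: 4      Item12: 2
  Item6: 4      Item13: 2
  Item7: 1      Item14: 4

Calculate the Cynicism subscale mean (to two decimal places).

Cynicism items: 1, 4, 7, 10.
Of these, item 4 is reverse-keyed; reversed = (0+5) − raw = 5 − raw.
  item 1: 2
  item 4: 5 − 4 = 1
  item 7: 1
  item 10: 1
Sum = 2 + 1 + 1 + 1 = 5
Mean = 5 / 4 = 1.25

1.25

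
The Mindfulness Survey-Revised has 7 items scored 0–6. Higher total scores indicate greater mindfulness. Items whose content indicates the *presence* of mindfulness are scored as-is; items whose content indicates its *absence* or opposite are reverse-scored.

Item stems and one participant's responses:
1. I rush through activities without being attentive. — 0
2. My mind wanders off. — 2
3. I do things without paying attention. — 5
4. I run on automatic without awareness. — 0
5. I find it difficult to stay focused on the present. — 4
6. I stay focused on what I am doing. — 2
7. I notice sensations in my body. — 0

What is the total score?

Items 1, 2, 3, 4, 5 describe the absence/opposite of mindfulness → reverse-score.
reversed = (0+6) − raw = 6 − raw.
  item 1: 6 − 0 = 6
  item 2: 6 − 2 = 4
  item 3: 6 − 5 = 1
  item 4: 6 − 0 = 6
  item 5: 6 − 4 = 2
  item 6: 2
  item 7: 0
Total = 6 + 4 + 1 + 6 + 2 + 2 + 0 = 21

21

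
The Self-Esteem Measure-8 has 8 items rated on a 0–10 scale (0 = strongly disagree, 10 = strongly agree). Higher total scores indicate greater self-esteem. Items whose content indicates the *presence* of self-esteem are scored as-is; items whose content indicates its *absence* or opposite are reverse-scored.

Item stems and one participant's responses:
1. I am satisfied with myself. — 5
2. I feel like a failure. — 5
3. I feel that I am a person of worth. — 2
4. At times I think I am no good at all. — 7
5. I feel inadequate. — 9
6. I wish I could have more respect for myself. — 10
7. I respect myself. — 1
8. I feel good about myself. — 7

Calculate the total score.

24

Items 2, 4, 5, 6 describe the absence/opposite of self-esteem → reverse-score.
reversed = (0+10) − raw = 10 − raw.
  item 1: 5
  item 2: 10 − 5 = 5
  item 3: 2
  item 4: 10 − 7 = 3
  item 5: 10 − 9 = 1
  item 6: 10 − 10 = 0
  item 7: 1
  item 8: 7
Total = 5 + 5 + 2 + 3 + 1 + 0 + 1 + 7 = 24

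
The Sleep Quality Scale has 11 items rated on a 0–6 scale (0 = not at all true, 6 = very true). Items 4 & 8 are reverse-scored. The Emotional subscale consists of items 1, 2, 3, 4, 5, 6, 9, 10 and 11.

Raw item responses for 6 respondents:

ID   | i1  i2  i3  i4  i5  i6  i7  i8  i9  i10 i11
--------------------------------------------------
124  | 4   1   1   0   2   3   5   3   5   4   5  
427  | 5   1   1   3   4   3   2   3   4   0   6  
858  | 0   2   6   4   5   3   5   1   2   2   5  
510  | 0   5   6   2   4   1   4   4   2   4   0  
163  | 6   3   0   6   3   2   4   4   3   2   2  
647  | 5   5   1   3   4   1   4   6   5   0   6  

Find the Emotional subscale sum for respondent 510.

Respondent 510 raw: 0, 5, 6, 2, 4, 1, 4, 4, 2, 4, 0.
Emotional items: 1, 2, 3, 4, 5, 6, 9, 10, 11.
Reverse-coded (reversed = (0+6) − raw = 6 − raw):
  item 1: 0
  item 2: 5
  item 3: 6
  item 4: 6 − 2 = 4
  item 5: 4
  item 6: 1
  item 9: 2
  item 10: 4
  item 11: 0
Sum = 0 + 5 + 6 + 4 + 4 + 1 + 2 + 4 + 0 = 26

26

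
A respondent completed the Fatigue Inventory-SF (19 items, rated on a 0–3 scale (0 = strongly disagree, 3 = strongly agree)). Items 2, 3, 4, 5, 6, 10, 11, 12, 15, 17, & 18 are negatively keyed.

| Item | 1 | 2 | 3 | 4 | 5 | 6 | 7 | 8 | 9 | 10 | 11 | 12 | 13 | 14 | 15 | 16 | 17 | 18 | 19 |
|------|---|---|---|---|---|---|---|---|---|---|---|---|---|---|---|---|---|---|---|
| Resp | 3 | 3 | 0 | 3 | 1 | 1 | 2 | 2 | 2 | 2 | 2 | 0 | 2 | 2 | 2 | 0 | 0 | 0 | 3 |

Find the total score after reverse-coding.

35

Reversing items 2, 3, 4, 5, 6, 10, 11, 12, 15, 17, and 18 with 3 − raw:
Total = 3 + (3−3) + (3−0) + (3−3) + (3−1) + (3−1) + 2 + 2 + 2 + (3−2) + (3−2) + (3−0) + 2 + 2 + (3−2) + 0 + (3−0) + (3−0) + 3
      = 3 + 0 + 3 + 0 + 2 + 2 + 2 + 2 + 2 + 1 + 1 + 3 + 2 + 2 + 1 + 0 + 3 + 3 + 3 = 35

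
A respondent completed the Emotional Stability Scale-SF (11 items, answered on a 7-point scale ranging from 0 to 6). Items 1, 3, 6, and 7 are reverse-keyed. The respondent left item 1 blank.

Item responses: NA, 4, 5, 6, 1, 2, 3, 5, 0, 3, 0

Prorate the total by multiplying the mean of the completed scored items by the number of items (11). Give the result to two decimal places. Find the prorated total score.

Reverse-coded (on a 0–6 scale, reversed = 6 − raw):
  item 3: 6 − 5 = 1
  item 6: 6 − 2 = 4
  item 7: 6 − 3 = 3
Completed scored items (10 of 11): 4, 1, 6, 1, 4, 3, 5, 0, 3, 0; sum = 27.
Person mean = 27 / 10 ≈ 2.7000
Prorated total = (27 / 10) × 11 = 29.70 (to 2 dp)

29.70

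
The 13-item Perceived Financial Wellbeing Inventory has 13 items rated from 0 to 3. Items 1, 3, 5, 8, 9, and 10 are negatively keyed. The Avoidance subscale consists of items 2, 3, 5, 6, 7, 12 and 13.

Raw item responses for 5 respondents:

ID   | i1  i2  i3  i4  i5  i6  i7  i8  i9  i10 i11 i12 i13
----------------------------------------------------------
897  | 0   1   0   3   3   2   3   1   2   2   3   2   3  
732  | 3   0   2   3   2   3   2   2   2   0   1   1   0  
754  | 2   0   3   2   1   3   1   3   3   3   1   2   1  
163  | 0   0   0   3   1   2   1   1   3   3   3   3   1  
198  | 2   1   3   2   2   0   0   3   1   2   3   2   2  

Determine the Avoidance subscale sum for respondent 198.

Respondent 198 raw: 2, 1, 3, 2, 2, 0, 0, 3, 1, 2, 3, 2, 2.
Avoidance items: 2, 3, 5, 6, 7, 12, 13.
Reverse-coded (reversed = (0+3) − raw = 3 − raw):
  item 2: 1
  item 3: 3 − 3 = 0
  item 5: 3 − 2 = 1
  item 6: 0
  item 7: 0
  item 12: 2
  item 13: 2
Sum = 1 + 0 + 1 + 0 + 0 + 2 + 2 = 6

6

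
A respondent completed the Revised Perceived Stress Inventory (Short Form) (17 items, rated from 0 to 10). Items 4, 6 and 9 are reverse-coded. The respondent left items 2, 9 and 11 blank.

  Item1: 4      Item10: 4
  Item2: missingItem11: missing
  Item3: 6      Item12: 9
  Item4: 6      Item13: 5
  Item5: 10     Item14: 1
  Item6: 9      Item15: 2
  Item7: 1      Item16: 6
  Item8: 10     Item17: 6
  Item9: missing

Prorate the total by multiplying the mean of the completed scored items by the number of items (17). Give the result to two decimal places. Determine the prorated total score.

Reverse-coded (reversed = (0+10) − raw = 10 − raw):
  item 4: 10 − 6 = 4
  item 6: 10 − 9 = 1
Completed scored items (14 of 17): 4, 6, 4, 10, 1, 1, 10, 4, 9, 5, 1, 2, 6, 6; sum = 69.
Person mean = 69 / 14 ≈ 4.9286
Prorated total = (69 / 14) × 17 = 83.79 (to 2 dp)

83.79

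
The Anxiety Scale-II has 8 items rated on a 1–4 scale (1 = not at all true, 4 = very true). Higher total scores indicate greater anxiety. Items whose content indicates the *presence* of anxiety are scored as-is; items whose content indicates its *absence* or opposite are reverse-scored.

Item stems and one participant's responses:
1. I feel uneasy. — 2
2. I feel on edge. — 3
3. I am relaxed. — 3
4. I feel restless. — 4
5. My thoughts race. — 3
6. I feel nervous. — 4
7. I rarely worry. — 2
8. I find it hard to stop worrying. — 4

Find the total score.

Items 3, 7 describe the absence/opposite of anxiety → reverse-score.
on a 1–4 scale, reversed = 5 − raw.
  item 1: 2
  item 2: 3
  item 3: 5 − 3 = 2
  item 4: 4
  item 5: 3
  item 6: 4
  item 7: 5 − 2 = 3
  item 8: 4
Total = 2 + 3 + 2 + 4 + 3 + 4 + 3 + 4 = 25

25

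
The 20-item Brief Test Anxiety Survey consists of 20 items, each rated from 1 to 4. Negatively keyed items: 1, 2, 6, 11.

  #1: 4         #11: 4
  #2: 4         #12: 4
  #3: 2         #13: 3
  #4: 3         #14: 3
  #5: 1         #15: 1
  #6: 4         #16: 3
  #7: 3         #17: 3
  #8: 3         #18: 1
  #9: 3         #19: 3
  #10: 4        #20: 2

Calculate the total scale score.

46

Negatively keyed items use 5 − raw:
  item 1: 5 − 4 = 1
  item 2: 5 − 4 = 1
  item 6: 5 − 4 = 1
  item 11: 5 − 4 = 1
Scored items: 1, 1, 2, 3, 1, 1, 3, 3, 3, 4, 1, 4, 3, 3, 1, 3, 3, 1, 3, 2
Total = 1 + 1 + 2 + 3 + 1 + 1 + 3 + 3 + 3 + 4 + 1 + 4 + 3 + 3 + 1 + 3 + 3 + 1 + 3 + 2 = 46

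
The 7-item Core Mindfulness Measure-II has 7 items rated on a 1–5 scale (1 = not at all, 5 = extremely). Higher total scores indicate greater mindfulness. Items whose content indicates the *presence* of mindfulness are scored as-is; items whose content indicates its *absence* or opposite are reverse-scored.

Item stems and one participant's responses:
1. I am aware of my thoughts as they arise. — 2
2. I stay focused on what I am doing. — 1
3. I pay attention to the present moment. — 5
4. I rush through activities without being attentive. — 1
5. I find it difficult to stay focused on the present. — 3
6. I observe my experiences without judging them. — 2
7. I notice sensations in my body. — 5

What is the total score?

Items 4, 5 describe the absence/opposite of mindfulness → reverse-score.
reverse-coded value = 6 − response.
  item 1: 2
  item 2: 1
  item 3: 5
  item 4: 6 − 1 = 5
  item 5: 6 − 3 = 3
  item 6: 2
  item 7: 5
Total = 2 + 1 + 5 + 5 + 3 + 2 + 5 = 23

23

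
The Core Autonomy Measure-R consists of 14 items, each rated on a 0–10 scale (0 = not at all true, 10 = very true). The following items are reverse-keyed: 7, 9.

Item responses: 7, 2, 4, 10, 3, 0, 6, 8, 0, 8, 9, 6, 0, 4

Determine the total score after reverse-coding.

Reverse-coded items (reverse-coded value = 10 − response):
  item 7: 10 − 6 = 4
  item 9: 10 − 0 = 10
Scored items: 7, 2, 4, 10, 3, 0, 4, 8, 10, 8, 9, 6, 0, 4
Total = 7 + 2 + 4 + 10 + 3 + 0 + 4 + 8 + 10 + 8 + 9 + 6 + 0 + 4 = 75

75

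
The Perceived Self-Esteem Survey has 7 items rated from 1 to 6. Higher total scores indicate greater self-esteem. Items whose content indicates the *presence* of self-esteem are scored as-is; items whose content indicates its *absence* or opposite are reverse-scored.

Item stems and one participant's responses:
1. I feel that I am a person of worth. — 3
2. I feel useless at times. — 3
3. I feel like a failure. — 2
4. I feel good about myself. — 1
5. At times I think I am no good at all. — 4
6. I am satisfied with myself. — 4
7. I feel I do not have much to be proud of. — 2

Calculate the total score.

25

Items 2, 3, 5, 7 describe the absence/opposite of self-esteem → reverse-score.
reversed = (1+6) − raw = 7 − raw.
  item 1: 3
  item 2: 7 − 3 = 4
  item 3: 7 − 2 = 5
  item 4: 1
  item 5: 7 − 4 = 3
  item 6: 4
  item 7: 7 − 2 = 5
Total = 3 + 4 + 5 + 1 + 3 + 4 + 5 = 25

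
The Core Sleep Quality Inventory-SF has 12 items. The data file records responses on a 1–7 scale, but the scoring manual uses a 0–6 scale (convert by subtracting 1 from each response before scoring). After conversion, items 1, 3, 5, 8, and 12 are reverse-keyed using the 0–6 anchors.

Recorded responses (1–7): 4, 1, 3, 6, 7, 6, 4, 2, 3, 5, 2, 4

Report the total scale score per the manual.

Convert to 0–6: 3, 0, 2, 5, 6, 5, 3, 1, 2, 4, 1, 3
Reverse-coded (reverse-coded value = 6 − response):
  item 1: 6 − 3 = 3
  item 3: 6 − 2 = 4
  item 5: 6 − 6 = 0
  item 8: 6 − 1 = 5
  item 12: 6 − 3 = 3
Scored: 3, 0, 4, 5, 0, 5, 3, 5, 2, 4, 1, 3
Total = 35

35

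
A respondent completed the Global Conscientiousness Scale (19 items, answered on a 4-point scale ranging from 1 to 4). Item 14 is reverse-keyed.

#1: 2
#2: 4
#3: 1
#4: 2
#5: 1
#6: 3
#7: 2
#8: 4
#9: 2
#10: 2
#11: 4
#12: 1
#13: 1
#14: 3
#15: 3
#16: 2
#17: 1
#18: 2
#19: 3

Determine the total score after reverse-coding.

42

Apply reverse scoring (reversed = (1+4) − raw = 5 − raw):
  item 14: 5 − 3 = 2
Scored responses: 2, 4, 1, 2, 1, 3, 2, 4, 2, 2, 4, 1, 1, 2, 3, 2, 1, 2, 3
Total = 2 + 4 + 1 + 2 + 1 + 3 + 2 + 4 + 2 + 2 + 4 + 1 + 1 + 2 + 3 + 2 + 1 + 2 + 3 = 42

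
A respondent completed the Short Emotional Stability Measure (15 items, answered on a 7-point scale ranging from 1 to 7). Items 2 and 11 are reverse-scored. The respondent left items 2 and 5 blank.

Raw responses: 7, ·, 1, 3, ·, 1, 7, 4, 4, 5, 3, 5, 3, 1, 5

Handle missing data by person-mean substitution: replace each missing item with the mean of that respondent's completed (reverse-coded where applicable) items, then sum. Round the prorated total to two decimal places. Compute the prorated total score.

Reverse-coded (reverse-coded value = 8 − response):
  item 11: 8 − 3 = 5
Completed scored items (13 of 15): 7, 1, 3, 1, 7, 4, 4, 5, 5, 5, 3, 1, 5; sum = 51.
Person mean = 51 / 13 ≈ 3.9231
Prorated total = (51 / 13) × 15 = 58.85 (to 2 dp)

58.85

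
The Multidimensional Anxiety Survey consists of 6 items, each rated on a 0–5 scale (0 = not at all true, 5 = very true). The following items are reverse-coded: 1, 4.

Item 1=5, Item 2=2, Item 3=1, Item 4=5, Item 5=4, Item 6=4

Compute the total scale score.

Reverse-coded items (on a 0–5 scale, reversed = 5 − raw):
  item 1: 5 − 5 = 0
  item 4: 5 − 5 = 0
After reverse-coding: 0, 2, 1, 0, 4, 4
Total = 0 + 2 + 1 + 0 + 4 + 4 = 11

11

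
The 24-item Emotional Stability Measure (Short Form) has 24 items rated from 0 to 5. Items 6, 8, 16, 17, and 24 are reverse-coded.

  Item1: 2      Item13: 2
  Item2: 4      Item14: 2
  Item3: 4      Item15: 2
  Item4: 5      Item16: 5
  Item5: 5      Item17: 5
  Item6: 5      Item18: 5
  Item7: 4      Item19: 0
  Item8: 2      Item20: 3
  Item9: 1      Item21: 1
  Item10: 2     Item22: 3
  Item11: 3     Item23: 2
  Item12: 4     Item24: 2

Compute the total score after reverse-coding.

60

Reversing items 6, 8, 16, 17 and 24 with 5 − raw:
Total = 2 + 4 + 4 + 5 + 5 + (5−5) + 4 + (5−2) + 1 + 2 + 3 + 4 + 2 + 2 + 2 + (5−5) + (5−5) + 5 + 0 + 3 + 1 + 3 + 2 + (5−2)
      = 2 + 4 + 4 + 5 + 5 + 0 + 4 + 3 + 1 + 2 + 3 + 4 + 2 + 2 + 2 + 0 + 0 + 5 + 0 + 3 + 1 + 3 + 2 + 3 = 60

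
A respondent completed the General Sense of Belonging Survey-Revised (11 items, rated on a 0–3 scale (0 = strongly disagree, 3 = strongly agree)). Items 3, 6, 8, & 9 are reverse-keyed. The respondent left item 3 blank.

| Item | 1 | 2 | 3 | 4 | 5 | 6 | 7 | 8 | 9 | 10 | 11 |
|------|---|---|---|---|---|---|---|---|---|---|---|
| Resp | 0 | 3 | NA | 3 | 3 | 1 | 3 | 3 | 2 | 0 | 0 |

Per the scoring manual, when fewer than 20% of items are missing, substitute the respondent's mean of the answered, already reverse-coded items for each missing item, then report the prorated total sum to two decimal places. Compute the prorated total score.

Reverse-coded (reversed = (0+3) − raw = 3 − raw):
  item 6: 3 − 1 = 2
  item 8: 3 − 3 = 0
  item 9: 3 − 2 = 1
Completed scored items (10 of 11): 0, 3, 3, 3, 2, 3, 0, 1, 0, 0; sum = 15.
Person mean = 15 / 10 ≈ 1.5000
Prorated total = (15 / 10) × 11 = 16.50 (to 2 dp)

16.50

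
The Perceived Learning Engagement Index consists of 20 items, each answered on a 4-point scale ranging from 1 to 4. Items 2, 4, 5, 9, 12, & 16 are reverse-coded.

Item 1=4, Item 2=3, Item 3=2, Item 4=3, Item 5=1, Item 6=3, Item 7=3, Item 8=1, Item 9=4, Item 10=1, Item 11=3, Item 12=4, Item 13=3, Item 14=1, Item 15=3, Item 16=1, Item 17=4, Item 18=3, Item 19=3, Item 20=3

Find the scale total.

51

Reverse-coded items use 5 − raw:
  item 2: 5 − 3 = 2
  item 4: 5 − 3 = 2
  item 5: 5 − 1 = 4
  item 9: 5 − 4 = 1
  item 12: 5 − 4 = 1
  item 16: 5 − 1 = 4
Scored responses: 4, 2, 2, 2, 4, 3, 3, 1, 1, 1, 3, 1, 3, 1, 3, 4, 4, 3, 3, 3
Total = 4 + 2 + 2 + 2 + 4 + 3 + 3 + 1 + 1 + 1 + 3 + 1 + 3 + 1 + 3 + 4 + 4 + 3 + 3 + 3 = 51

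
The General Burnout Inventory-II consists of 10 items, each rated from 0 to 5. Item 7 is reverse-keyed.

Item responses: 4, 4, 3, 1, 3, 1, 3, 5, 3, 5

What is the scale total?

31

Raw sum = 32. Reverse-keyed items: 7; their raw sum = 3.
Each reversal replaces raw with 5 − raw, changing the total by 5 − 2·raw per item.
Total = 32 + 1·5 − 2·3 = 32 + 5 − 6 = 31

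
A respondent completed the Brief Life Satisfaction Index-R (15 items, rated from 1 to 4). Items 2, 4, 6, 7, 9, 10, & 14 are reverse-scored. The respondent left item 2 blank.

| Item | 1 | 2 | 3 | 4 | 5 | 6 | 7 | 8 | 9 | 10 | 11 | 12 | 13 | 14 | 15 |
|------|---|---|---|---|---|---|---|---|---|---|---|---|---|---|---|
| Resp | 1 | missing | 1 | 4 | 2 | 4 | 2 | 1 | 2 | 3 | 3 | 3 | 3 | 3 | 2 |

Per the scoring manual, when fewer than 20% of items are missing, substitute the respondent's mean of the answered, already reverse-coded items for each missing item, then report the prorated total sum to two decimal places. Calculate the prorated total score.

30.00

Reverse-coded (reversed = (1+4) − raw = 5 − raw):
  item 4: 5 − 4 = 1
  item 6: 5 − 4 = 1
  item 7: 5 − 2 = 3
  item 9: 5 − 2 = 3
  item 10: 5 − 3 = 2
  item 14: 5 − 3 = 2
Completed scored items (14 of 15): 1, 1, 1, 2, 1, 3, 1, 3, 2, 3, 3, 3, 2, 2; sum = 28.
Person mean = 28 / 14 ≈ 2.0000
Prorated total = (28 / 14) × 15 = 30.00 (to 2 dp)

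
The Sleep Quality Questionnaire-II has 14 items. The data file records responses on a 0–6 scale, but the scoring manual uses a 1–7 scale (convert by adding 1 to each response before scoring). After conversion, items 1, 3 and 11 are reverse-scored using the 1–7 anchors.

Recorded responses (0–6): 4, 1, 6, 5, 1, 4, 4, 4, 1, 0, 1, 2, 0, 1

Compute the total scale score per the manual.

Convert to 1–7: 5, 2, 7, 6, 2, 5, 5, 5, 2, 1, 2, 3, 1, 2
Reverse-coded (on a 1–7 scale, reversed = 8 − raw):
  item 1: 8 − 5 = 3
  item 3: 8 − 7 = 1
  item 11: 8 − 2 = 6
Scored: 3, 2, 1, 6, 2, 5, 5, 5, 2, 1, 6, 3, 1, 2
Total = 44

44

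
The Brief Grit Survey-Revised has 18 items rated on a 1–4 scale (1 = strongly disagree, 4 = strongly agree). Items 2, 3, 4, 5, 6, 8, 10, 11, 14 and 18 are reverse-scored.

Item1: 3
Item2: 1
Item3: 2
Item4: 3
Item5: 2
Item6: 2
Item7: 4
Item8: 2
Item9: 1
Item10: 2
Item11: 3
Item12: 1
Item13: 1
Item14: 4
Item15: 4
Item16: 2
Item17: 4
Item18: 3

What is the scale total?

46

Reverse-scored items use 5 − raw:
  item 2: 5 − 1 = 4
  item 3: 5 − 2 = 3
  item 4: 5 − 3 = 2
  item 5: 5 − 2 = 3
  item 6: 5 − 2 = 3
  item 8: 5 − 2 = 3
  item 10: 5 − 2 = 3
  item 11: 5 − 3 = 2
  item 14: 5 − 4 = 1
  item 18: 5 − 3 = 2
Scored responses: 3, 4, 3, 2, 3, 3, 4, 3, 1, 3, 2, 1, 1, 1, 4, 2, 4, 2
Total = 3 + 4 + 3 + 2 + 3 + 3 + 4 + 3 + 1 + 3 + 2 + 1 + 1 + 1 + 4 + 2 + 4 + 2 = 46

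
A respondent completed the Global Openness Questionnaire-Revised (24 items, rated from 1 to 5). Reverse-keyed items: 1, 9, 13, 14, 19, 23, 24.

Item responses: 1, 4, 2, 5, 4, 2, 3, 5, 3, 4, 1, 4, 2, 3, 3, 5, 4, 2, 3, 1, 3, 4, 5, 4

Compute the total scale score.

Reversing items 1, 9, 13, 14, 19, 23, & 24 with 6 − raw:
Total = (6−1) + 4 + 2 + 5 + 4 + 2 + 3 + 5 + (6−3) + 4 + 1 + 4 + (6−2) + (6−3) + 3 + 5 + 4 + 2 + (6−3) + 1 + 3 + 4 + (6−5) + (6−4)
      = 5 + 4 + 2 + 5 + 4 + 2 + 3 + 5 + 3 + 4 + 1 + 4 + 4 + 3 + 3 + 5 + 4 + 2 + 3 + 1 + 3 + 4 + 1 + 2 = 77

77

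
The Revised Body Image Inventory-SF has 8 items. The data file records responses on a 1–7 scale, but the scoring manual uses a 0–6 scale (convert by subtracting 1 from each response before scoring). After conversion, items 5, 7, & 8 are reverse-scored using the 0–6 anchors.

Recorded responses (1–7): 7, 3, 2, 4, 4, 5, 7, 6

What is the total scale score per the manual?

Convert to 0–6: 6, 2, 1, 3, 3, 4, 6, 5
Reverse-coded (reversed = (0+6) − raw = 6 − raw):
  item 5: 6 − 3 = 3
  item 7: 6 − 6 = 0
  item 8: 6 − 5 = 1
Scored: 6, 2, 1, 3, 3, 4, 0, 1
Total = 20

20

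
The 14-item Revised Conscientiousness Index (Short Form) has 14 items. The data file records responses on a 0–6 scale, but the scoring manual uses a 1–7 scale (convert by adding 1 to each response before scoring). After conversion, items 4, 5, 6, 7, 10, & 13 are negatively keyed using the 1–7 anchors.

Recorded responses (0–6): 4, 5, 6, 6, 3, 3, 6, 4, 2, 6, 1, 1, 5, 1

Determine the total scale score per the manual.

45

Convert to 1–7: 5, 6, 7, 7, 4, 4, 7, 5, 3, 7, 2, 2, 6, 2
Reverse-coded (reverse-coded value = 8 − response):
  item 4: 8 − 7 = 1
  item 5: 8 − 4 = 4
  item 6: 8 − 4 = 4
  item 7: 8 − 7 = 1
  item 10: 8 − 7 = 1
  item 13: 8 − 6 = 2
Scored: 5, 6, 7, 1, 4, 4, 1, 5, 3, 1, 2, 2, 2, 2
Total = 45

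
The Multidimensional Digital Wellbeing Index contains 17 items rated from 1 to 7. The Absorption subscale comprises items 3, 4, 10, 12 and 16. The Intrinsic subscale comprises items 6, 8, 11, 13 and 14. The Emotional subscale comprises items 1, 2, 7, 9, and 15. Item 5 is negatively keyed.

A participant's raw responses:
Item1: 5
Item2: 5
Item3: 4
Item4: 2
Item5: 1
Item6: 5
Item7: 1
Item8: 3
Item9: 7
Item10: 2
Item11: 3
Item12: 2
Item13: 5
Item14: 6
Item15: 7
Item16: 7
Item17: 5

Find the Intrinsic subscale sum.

22

Intrinsic items: 6, 8, 11, 13, 14.
  item 6: 5
  item 8: 3
  item 11: 3
  item 13: 5
  item 14: 6
Sum = 5 + 3 + 3 + 5 + 6 = 22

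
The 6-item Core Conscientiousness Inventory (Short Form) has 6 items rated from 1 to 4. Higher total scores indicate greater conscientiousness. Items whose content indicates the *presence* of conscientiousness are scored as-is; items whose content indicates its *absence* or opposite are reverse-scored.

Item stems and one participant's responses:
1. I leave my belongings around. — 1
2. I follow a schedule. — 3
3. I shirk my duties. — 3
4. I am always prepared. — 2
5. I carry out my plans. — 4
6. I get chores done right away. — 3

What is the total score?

Items 1, 3 describe the absence/opposite of conscientiousness → reverse-score.
on a 1–4 scale, reversed = 5 − raw.
  item 1: 5 − 1 = 4
  item 2: 3
  item 3: 5 − 3 = 2
  item 4: 2
  item 5: 4
  item 6: 3
Total = 4 + 3 + 2 + 2 + 4 + 3 = 18

18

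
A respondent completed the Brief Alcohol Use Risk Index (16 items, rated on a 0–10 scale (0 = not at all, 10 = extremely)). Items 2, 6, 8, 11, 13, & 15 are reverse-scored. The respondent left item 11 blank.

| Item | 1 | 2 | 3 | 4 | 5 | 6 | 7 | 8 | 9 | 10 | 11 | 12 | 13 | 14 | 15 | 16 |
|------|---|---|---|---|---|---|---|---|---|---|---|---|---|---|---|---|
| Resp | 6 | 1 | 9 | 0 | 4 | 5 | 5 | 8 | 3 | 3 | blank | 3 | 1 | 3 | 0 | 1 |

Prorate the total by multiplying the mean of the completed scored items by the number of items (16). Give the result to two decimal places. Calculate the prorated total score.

Reverse-coded (on a 0–10 scale, reversed = 10 − raw):
  item 2: 10 − 1 = 9
  item 6: 10 − 5 = 5
  item 8: 10 − 8 = 2
  item 13: 10 − 1 = 9
  item 15: 10 − 0 = 10
Completed scored items (15 of 16): 6, 9, 9, 0, 4, 5, 5, 2, 3, 3, 3, 9, 3, 10, 1; sum = 72.
Person mean = 72 / 15 ≈ 4.8000
Prorated total = (72 / 15) × 16 = 76.80 (to 2 dp)

76.80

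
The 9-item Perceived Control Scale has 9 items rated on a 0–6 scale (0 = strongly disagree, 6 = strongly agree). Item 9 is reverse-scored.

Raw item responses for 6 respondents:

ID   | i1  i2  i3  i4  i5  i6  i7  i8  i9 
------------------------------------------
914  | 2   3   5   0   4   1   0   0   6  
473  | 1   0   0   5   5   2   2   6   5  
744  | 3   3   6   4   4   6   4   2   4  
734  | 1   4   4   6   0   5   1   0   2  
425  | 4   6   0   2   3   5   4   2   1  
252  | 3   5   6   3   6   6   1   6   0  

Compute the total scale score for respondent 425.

Respondent 425 raw: 4, 6, 0, 2, 3, 5, 4, 2, 1.
Reverse-coded (on a 0–6 scale, reversed = 6 − raw):
  item 1: 4
  item 2: 6
  item 3: 0
  item 4: 2
  item 5: 3
  item 6: 5
  item 7: 4
  item 8: 2
  item 9: 6 − 1 = 5
Sum = 4 + 6 + 0 + 2 + 3 + 5 + 4 + 2 + 5 = 31

31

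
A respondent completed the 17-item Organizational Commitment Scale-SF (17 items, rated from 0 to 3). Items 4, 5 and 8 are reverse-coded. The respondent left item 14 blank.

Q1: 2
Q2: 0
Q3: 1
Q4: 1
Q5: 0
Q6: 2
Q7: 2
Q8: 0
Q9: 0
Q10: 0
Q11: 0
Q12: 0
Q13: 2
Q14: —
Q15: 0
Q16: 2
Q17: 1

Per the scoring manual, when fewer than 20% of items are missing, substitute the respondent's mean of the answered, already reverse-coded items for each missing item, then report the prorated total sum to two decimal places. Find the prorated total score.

21.25

Reverse-coded (reverse-coded value = 3 − response):
  item 4: 3 − 1 = 2
  item 5: 3 − 0 = 3
  item 8: 3 − 0 = 3
Completed scored items (16 of 17): 2, 0, 1, 2, 3, 2, 2, 3, 0, 0, 0, 0, 2, 0, 2, 1; sum = 20.
Person mean = 20 / 16 ≈ 1.2500
Prorated total = (20 / 16) × 17 = 21.25 (to 2 dp)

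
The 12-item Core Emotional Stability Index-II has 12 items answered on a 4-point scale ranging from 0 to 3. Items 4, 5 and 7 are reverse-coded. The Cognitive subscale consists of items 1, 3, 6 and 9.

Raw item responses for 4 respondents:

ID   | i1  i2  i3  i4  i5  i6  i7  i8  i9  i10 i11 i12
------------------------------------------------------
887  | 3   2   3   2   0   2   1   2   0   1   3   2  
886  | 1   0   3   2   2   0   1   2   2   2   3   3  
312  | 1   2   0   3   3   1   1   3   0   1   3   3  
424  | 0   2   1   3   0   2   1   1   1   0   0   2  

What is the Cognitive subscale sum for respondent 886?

6

Respondent 886 raw: 1, 0, 3, 2, 2, 0, 1, 2, 2, 2, 3, 3.
Cognitive items: 1, 3, 6, 9.
Reverse-coded (reversed = (0+3) − raw = 3 − raw):
  item 1: 1
  item 3: 3
  item 6: 0
  item 9: 2
Sum = 1 + 3 + 0 + 2 = 6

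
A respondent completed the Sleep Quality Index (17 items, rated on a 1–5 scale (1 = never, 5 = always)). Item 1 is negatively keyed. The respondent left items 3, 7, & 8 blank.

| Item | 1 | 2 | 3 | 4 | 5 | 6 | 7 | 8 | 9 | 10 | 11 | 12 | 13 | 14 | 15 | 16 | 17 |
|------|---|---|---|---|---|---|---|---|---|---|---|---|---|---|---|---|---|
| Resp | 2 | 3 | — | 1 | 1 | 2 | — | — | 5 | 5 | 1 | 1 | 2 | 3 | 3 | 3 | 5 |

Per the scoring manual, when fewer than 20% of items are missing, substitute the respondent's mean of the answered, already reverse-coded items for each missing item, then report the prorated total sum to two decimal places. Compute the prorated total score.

Reverse-coded (reverse-coded value = 6 − response):
  item 1: 6 − 2 = 4
Completed scored items (14 of 17): 4, 3, 1, 1, 2, 5, 5, 1, 1, 2, 3, 3, 3, 5; sum = 39.
Person mean = 39 / 14 ≈ 2.7857
Prorated total = (39 / 14) × 17 = 47.36 (to 2 dp)

47.36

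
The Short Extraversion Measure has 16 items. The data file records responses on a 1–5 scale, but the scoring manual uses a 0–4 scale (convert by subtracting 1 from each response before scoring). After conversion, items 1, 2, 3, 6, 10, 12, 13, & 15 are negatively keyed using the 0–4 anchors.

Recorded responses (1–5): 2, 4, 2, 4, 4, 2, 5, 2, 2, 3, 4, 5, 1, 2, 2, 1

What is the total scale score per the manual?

Convert to 0–4: 1, 3, 1, 3, 3, 1, 4, 1, 1, 2, 3, 4, 0, 1, 1, 0
Reverse-coded (on a 0–4 scale, reversed = 4 − raw):
  item 1: 4 − 1 = 3
  item 2: 4 − 3 = 1
  item 3: 4 − 1 = 3
  item 6: 4 − 1 = 3
  item 10: 4 − 2 = 2
  item 12: 4 − 4 = 0
  item 13: 4 − 0 = 4
  item 15: 4 − 1 = 3
Scored: 3, 1, 3, 3, 3, 3, 4, 1, 1, 2, 3, 0, 4, 1, 3, 0
Total = 35

35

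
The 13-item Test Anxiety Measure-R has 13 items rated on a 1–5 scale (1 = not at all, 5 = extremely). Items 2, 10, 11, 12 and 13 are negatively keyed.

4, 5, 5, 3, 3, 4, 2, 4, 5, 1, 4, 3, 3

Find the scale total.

44

Reversing items 2, 10, 11, 12 and 13 with 6 − raw:
Total = 4 + (6−5) + 5 + 3 + 3 + 4 + 2 + 4 + 5 + (6−1) + (6−4) + (6−3) + (6−3)
      = 4 + 1 + 5 + 3 + 3 + 4 + 2 + 4 + 5 + 5 + 2 + 3 + 3 = 44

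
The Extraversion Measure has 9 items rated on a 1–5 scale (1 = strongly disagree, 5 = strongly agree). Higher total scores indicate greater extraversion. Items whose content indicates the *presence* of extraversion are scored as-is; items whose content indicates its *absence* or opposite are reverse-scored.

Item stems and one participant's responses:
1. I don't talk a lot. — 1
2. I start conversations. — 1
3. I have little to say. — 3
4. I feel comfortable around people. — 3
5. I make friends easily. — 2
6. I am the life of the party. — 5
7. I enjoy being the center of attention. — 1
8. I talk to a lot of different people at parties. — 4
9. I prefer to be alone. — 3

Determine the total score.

Items 1, 3, 9 describe the absence/opposite of extraversion → reverse-score.
reverse-coded value = 6 − response.
  item 1: 6 − 1 = 5
  item 2: 1
  item 3: 6 − 3 = 3
  item 4: 3
  item 5: 2
  item 6: 5
  item 7: 1
  item 8: 4
  item 9: 6 − 3 = 3
Total = 5 + 1 + 3 + 3 + 2 + 5 + 1 + 4 + 3 = 27

27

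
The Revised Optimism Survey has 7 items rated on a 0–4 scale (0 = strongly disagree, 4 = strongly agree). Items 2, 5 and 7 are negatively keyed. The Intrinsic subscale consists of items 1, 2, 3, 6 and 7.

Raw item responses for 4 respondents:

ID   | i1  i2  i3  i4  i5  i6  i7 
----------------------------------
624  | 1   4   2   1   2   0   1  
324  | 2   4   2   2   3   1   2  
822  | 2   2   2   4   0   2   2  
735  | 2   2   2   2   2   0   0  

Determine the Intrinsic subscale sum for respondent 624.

Respondent 624 raw: 1, 4, 2, 1, 2, 0, 1.
Intrinsic items: 1, 2, 3, 6, 7.
Reverse-coded (reverse-coded value = 4 − response):
  item 1: 1
  item 2: 4 − 4 = 0
  item 3: 2
  item 6: 0
  item 7: 4 − 1 = 3
Sum = 1 + 0 + 2 + 0 + 3 = 6

6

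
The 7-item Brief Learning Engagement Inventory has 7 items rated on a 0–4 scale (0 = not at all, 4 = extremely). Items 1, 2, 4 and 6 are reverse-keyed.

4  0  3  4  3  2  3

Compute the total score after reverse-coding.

15

Reverse-keyed items use 4 − raw:
  item 1: 4 − 4 = 0
  item 2: 4 − 0 = 4
  item 4: 4 − 4 = 0
  item 6: 4 − 2 = 2
Scored items: 0, 4, 3, 0, 3, 2, 3
Total = 0 + 4 + 3 + 0 + 3 + 2 + 3 = 15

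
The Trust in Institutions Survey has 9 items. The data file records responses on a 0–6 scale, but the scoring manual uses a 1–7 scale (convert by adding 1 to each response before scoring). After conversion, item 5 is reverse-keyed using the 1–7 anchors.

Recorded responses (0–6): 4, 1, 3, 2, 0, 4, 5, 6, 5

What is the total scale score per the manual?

45

Convert to 1–7: 5, 2, 4, 3, 1, 5, 6, 7, 6
Reverse-coded (reverse-coded value = 8 − response):
  item 5: 8 − 1 = 7
Scored: 5, 2, 4, 3, 7, 5, 6, 7, 6
Total = 45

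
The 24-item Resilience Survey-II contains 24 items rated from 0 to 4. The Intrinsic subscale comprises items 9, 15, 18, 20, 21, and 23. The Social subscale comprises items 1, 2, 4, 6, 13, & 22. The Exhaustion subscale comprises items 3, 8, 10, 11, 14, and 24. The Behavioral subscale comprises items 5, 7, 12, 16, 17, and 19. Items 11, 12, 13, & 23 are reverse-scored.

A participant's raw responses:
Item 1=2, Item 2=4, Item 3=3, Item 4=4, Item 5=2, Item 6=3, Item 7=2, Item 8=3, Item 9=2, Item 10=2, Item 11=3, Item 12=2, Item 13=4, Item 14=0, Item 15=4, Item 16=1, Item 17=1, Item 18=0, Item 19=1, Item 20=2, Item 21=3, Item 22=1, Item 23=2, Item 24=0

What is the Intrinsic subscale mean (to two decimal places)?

2.17

Intrinsic items: 9, 15, 18, 20, 21, 23.
Of these, item 23 is reverse-scored; reverse-coded value = 4 − response.
  item 9: 2
  item 15: 4
  item 18: 0
  item 20: 2
  item 21: 3
  item 23: 4 − 2 = 2
Sum = 2 + 4 + 0 + 2 + 3 + 2 = 13
Mean = 13 / 6 = 2.17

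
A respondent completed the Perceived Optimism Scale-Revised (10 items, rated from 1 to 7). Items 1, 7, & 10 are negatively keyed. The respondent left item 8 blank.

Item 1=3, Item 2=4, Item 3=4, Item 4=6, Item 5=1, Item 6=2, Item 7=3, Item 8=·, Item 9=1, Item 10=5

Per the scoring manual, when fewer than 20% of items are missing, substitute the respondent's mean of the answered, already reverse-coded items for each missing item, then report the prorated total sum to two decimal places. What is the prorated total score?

34.44

Reverse-coded (on a 1–7 scale, reversed = 8 − raw):
  item 1: 8 − 3 = 5
  item 7: 8 − 3 = 5
  item 10: 8 − 5 = 3
Completed scored items (9 of 10): 5, 4, 4, 6, 1, 2, 5, 1, 3; sum = 31.
Person mean = 31 / 9 ≈ 3.4444
Prorated total = (31 / 9) × 10 = 34.44 (to 2 dp)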